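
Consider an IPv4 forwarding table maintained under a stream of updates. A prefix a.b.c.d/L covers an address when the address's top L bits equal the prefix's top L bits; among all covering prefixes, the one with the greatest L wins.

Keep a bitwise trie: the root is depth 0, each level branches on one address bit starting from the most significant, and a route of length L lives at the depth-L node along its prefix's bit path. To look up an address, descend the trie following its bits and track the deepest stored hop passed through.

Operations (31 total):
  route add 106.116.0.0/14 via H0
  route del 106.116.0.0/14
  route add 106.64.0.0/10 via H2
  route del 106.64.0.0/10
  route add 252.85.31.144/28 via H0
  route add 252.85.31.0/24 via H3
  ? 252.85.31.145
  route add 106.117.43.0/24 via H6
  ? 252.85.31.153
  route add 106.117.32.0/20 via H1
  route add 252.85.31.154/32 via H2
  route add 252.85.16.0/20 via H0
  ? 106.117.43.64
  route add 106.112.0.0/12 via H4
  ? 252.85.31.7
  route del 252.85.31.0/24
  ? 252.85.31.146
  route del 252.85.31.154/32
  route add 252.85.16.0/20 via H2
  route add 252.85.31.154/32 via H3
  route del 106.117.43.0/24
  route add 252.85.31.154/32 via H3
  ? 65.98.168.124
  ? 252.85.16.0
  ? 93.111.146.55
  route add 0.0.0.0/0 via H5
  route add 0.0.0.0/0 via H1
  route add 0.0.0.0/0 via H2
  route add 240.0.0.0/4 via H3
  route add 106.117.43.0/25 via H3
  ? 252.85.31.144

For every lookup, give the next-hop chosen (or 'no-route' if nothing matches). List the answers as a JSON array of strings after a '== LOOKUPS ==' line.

Process each operation:
  add 106.116.0.0/14 -> H0 at depth 14
  - 106.116.0.0/14 clear@14
  add 106.64.0.0/10 -> H2 at depth 10
  - 106.64.0.0/10 clear@10
  add 252.85.31.144/28 -> H0 at depth 28
  add 252.85.31.0/24 -> H3 at depth 24
  Q 252.85.31.145: descend 1111110001010101000111111001 ; hops seen [H3,H0] ; pick H0
  add 106.117.43.0/24 -> H6 at depth 24
  Q 252.85.31.153: descend 1111110001010101000111111001 ; hops seen [H3,H0] ; pick H0
  add 106.117.32.0/20 -> H1 at depth 20
  add 252.85.31.154/32 -> H2 at depth 32
  add 252.85.16.0/20 -> H0 at depth 20
  Q 106.117.43.64: descend 011010100111010100101011 ; hops seen [H1,H6] ; pick H6
  add 106.112.0.0/12 -> H4 at depth 12
  Q 252.85.31.7: descend 111111000101010100011111 ; hops seen [H0,H3] ; pick H3
  - 252.85.31.0/24 clear@24
  Q 252.85.31.146: descend 1111110001010101000111111001 ; hops seen [H0,H0] ; pick H0
  - 252.85.31.154/32 clear@32
  add 252.85.16.0/20 -> H2 at depth 20
  add 252.85.31.154/32 -> H3 at depth 32
  - 106.117.43.0/24 clear@24
  add 252.85.31.154/32 -> H3 at depth 32
  Q 65.98.168.124: descend 01 ; hops seen [∅] ; pick no-route
  Q 252.85.16.0: descend 11111100010101010001 ; hops seen [H2] ; pick H2
  Q 93.111.146.55: descend 01 ; hops seen [∅] ; pick no-route
  add 0.0.0.0/0 -> H5 at depth 0
  add 0.0.0.0/0 -> H1 at depth 0
  add 0.0.0.0/0 -> H2 at depth 0
  add 240.0.0.0/4 -> H3 at depth 4
  add 106.117.43.0/25 -> H3 at depth 25
  Q 252.85.31.144: descend 1111110001010101000111111001 ; hops seen [H2,H3,H2,H0] ; pick H0

== LOOKUPS ==
["H0","H0","H6","H3","H0","no-route","H2","no-route","H0"]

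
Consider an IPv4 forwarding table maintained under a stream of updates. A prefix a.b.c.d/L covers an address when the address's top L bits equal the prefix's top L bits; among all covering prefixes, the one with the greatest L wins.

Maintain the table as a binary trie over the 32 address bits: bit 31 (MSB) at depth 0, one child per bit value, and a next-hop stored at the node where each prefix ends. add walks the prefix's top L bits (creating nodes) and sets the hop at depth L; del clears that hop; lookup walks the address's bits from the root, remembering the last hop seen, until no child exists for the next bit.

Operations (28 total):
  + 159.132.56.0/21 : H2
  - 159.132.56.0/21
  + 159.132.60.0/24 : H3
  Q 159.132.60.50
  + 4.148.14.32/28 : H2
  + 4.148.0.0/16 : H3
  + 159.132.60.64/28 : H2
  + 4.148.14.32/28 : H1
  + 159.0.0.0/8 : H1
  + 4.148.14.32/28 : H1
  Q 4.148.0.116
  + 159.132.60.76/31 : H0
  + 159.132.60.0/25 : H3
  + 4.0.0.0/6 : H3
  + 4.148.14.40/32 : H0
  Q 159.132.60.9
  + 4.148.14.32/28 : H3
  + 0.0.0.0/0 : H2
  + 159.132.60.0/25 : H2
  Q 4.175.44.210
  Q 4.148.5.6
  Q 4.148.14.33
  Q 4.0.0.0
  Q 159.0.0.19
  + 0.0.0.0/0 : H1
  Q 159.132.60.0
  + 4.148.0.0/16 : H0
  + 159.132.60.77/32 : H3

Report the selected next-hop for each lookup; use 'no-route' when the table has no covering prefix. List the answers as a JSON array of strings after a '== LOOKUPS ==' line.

Process each operation:
  add 159.132.56.0/21 -> H2 at depth 21
  - 159.132.56.0/21 clear@21
  add 159.132.60.0/24 -> H3 at depth 24
  Q 159.132.60.50: descend 100111111000010000111100 ; hops seen [H3] ; pick H3
  add 4.148.14.32/28 -> H2 at depth 28
  add 4.148.0.0/16 -> H3 at depth 16
  add 159.132.60.64/28 -> H2 at depth 28
  add 4.148.14.32/28 -> H1 at depth 28
  add 159.0.0.0/8 -> H1 at depth 8
  add 4.148.14.32/28 -> H1 at depth 28
  Q 4.148.0.116: descend 00000100100101000000 ; hops seen [H3] ; pick H3
  add 159.132.60.76/31 -> H0 at depth 31
  add 159.132.60.0/25 -> H3 at depth 25
  add 4.0.0.0/6 -> H3 at depth 6
  add 4.148.14.40/32 -> H0 at depth 32
  Q 159.132.60.9: descend 1001111110000100001111000 ; hops seen [H1,H3,H3] ; pick H3
  add 4.148.14.32/28 -> H3 at depth 28
  add 0.0.0.0/0 -> H2 at depth 0
  add 159.132.60.0/25 -> H2 at depth 25
  Q 4.175.44.210: descend 0000010010 ; hops seen [H2,H3] ; pick H3
  Q 4.148.5.6: descend 00000100100101000000 ; hops seen [H2,H3,H3] ; pick H3
  Q 4.148.14.33: descend 0000010010010100000011100010 ; hops seen [H2,H3,H3,H3] ; pick H3
  Q 4.0.0.0: descend 00000100 ; hops seen [H2,H3] ; pick H3
  Q 159.0.0.19: descend 10011111 ; hops seen [H2,H1] ; pick H1
  add 0.0.0.0/0 -> H1 at depth 0
  Q 159.132.60.0: descend 1001111110000100001111000 ; hops seen [H1,H1,H3,H2] ; pick H2
  add 4.148.0.0/16 -> H0 at depth 16
  add 159.132.60.77/32 -> H3 at depth 32

== LOOKUPS ==
["H3","H3","H3","H3","H3","H3","H3","H1","H2"]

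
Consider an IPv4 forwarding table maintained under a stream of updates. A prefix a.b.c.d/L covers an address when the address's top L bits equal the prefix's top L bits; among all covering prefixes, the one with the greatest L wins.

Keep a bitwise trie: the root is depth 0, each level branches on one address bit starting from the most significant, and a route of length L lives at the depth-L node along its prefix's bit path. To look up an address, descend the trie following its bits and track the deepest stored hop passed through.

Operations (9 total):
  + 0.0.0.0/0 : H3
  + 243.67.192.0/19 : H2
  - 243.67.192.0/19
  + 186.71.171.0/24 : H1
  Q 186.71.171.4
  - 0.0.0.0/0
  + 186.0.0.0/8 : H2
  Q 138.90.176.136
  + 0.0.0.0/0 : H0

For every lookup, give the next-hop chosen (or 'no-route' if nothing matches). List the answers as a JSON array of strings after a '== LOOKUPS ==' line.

Process each operation:
  add 0.0.0.0/0 -> H3 at depth 0
  add 243.67.192.0/19 -> H2 at depth 19
  del 243.67.192.0/19 (clear depth 19)
  add 186.71.171.0/24 -> H1 at depth 24
  lookup 186.71.171.4: bits 101110100100011110101011 walk d0:H3→d1:-→d2:-→d3:-→d4:-→d5:-→d6:-→d7:-→d8:-→d9:-→d10:-→d11:-→d12:-→d13:-→d14:-→d15:-→d16:-→d17:-→d18:-→d19:-→d20:-→d21:-→d22:-→d23:-→d24:H1 -> H1
  del 0.0.0.0/0 (clear depth 0)
  add 186.0.0.0/8 -> H2 at depth 8
  lookup 138.90.176.136: bits 10 walk d0:-→d1:-→d2:- -> no-route
  add 0.0.0.0/0 -> H0 at depth 0

== LOOKUPS ==
["H1","no-route"]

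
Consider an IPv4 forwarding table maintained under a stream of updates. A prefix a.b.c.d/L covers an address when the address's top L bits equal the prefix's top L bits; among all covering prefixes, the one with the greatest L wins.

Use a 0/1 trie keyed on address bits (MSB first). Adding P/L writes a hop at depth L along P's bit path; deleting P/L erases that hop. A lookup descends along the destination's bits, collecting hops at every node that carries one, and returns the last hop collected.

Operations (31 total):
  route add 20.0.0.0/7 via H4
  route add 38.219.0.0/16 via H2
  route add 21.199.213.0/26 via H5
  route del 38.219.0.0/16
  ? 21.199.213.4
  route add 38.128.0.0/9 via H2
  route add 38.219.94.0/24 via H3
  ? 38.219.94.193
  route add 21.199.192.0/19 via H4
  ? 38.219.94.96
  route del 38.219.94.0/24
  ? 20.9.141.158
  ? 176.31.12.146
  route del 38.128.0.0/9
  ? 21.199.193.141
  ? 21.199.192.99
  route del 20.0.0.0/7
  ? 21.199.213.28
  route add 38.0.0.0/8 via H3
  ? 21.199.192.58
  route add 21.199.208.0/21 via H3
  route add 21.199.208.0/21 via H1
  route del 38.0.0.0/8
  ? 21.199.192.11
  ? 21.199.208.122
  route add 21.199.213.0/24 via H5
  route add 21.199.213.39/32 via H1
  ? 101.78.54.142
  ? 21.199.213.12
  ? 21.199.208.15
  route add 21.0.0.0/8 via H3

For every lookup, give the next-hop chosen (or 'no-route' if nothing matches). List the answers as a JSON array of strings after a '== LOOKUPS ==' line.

Trace:
  add 20.0.0.0/7 -> H4 at depth 7
  add 38.219.0.0/16 -> H2 at depth 16
  add 21.199.213.0/26 -> H5 at depth 26
  del 38.219.0.0/16 (clear depth 16)
  Q 21.199.213.4: descend 00010101110001111101010100 ; hops seen [H4,H5] ; pick H5
  add 38.128.0.0/9 -> H2 at depth 9
  add 38.219.94.0/24 -> H3 at depth 24
  Q 38.219.94.193: descend 001001101101101101011110 ; hops seen [H2,H3] ; pick H3
  add 21.199.192.0/19 -> H4 at depth 19
  Q 38.219.94.96: descend 001001101101101101011110 ; hops seen [H2,H3] ; pick H3
  del 38.219.94.0/24 (clear depth 24)
  Q 20.9.141.158: descend 0001010 ; hops seen [H4] ; pick H4
  Q 176.31.12.146: descend ε ; hops seen [∅] ; pick no-route
  del 38.128.0.0/9 (clear depth 9)
  Q 21.199.193.141: descend 0001010111000111110 ; hops seen [H4,H4] ; pick H4
  Q 21.199.192.99: descend 0001010111000111110 ; hops seen [H4,H4] ; pick H4
  del 20.0.0.0/7 (clear depth 7)
  Q 21.199.213.28: descend 00010101110001111101010100 ; hops seen [H4,H5] ; pick H5
  add 38.0.0.0/8 -> H3 at depth 8
  Q 21.199.192.58: descend 0001010111000111110 ; hops seen [H4] ; pick H4
  add 21.199.208.0/21 -> H3 at depth 21
  add 21.199.208.0/21 -> H1 at depth 21
  del 38.0.0.0/8 (clear depth 8)
  Q 21.199.192.11: descend 0001010111000111110 ; hops seen [H4] ; pick H4
  Q 21.199.208.122: descend 000101011100011111010 ; hops seen [H4,H1] ; pick H1
  add 21.199.213.0/24 -> H5 at depth 24
  add 21.199.213.39/32 -> H1 at depth 32
  Q 101.78.54.142: descend 0 ; hops seen [∅] ; pick no-route
  Q 21.199.213.12: descend 00010101110001111101010100 ; hops seen [H4,H1,H5,H5] ; pick H5
  Q 21.199.208.15: descend 000101011100011111010 ; hops seen [H4,H1] ; pick H1
  add 21.0.0.0/8 -> H3 at depth 8

== LOOKUPS ==
["H5","H3","H3","H4","no-route","H4","H4","H5","H4","H4","H1","no-route","H5","H1"]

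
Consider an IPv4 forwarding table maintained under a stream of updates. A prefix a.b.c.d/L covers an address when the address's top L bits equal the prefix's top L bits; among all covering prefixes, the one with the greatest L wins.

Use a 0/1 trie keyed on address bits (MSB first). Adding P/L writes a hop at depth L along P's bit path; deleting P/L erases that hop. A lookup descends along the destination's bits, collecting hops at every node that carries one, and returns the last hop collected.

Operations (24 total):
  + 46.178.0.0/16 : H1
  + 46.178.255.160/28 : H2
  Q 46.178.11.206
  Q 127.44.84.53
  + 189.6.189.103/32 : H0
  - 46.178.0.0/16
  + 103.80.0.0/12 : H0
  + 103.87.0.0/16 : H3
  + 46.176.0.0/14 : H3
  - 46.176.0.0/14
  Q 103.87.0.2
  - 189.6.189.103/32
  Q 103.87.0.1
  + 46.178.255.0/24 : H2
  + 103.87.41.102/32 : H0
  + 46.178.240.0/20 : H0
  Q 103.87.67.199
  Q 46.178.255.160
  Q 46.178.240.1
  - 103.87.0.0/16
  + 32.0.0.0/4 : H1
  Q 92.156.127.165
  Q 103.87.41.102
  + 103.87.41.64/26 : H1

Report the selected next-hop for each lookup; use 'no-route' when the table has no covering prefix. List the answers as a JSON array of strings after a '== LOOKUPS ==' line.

Apply in order:
  + 46.178.0.0/16 (H1) depth=16
  + 46.178.255.160/28 (H2) depth=28
  lookup 46.178.11.206: bits 0010111010110010 walk d0:-→d1:-→d2:-→d3:-→d4:-→d5:-→d6:-→d7:-→d8:-→d9:-→d10:-→d11:-→d12:-→d13:-→d14:-→d15:-→d16:H1 -> H1
  lookup 127.44.84.53: bits 0 walk d0:-→d1:- -> no-route
  + 189.6.189.103/32 (H0) depth=32
  del 46.178.0.0/16 (clear depth 16)
  + 103.80.0.0/12 (H0) depth=12
  + 103.87.0.0/16 (H3) depth=16
  + 46.176.0.0/14 (H3) depth=14
  del 46.176.0.0/14 (clear depth 14)
  lookup 103.87.0.2: bits 0110011101010111 walk d0:-→d1:-→d2:-→d3:-→d4:-→d5:-→d6:-→d7:-→d8:-→d9:-→d10:-→d11:-→d12:H0→d13:-→d14:-→d15:-→d16:H3 -> H3
  del 189.6.189.103/32 (clear depth 32)
  lookup 103.87.0.1: bits 0110011101010111 walk d0:-→d1:-→d2:-→d3:-→d4:-→d5:-→d6:-→d7:-→d8:-→d9:-→d10:-→d11:-→d12:H0→d13:-→d14:-→d15:-→d16:H3 -> H3
  + 46.178.255.0/24 (H2) depth=24
  + 103.87.41.102/32 (H0) depth=32
  + 46.178.240.0/20 (H0) depth=20
  lookup 103.87.67.199: bits 01100111010101110 walk d0:-→d1:-→d2:-→d3:-→d4:-→d5:-→d6:-→d7:-→d8:-→d9:-→d10:-→d11:-→d12:H0→d13:-→d14:-→d15:-→d16:H3→d17:- -> H3
  lookup 46.178.255.160: bits 0010111010110010111111111010 walk d0:-→d1:-→d2:-→d3:-→d4:-→d5:-→d6:-→d7:-→d8:-→d9:-→d10:-→d11:-→d12:-→d13:-→d14:-→d15:-→d16:-→d17:-→d18:-→d19:-→d20:H0→d21:-→d22:-→d23:-→d24:H2→d25:-→d26:-→d27:-→d28:H2 -> H2
  lookup 46.178.240.1: bits 00101110101100101111 walk d0:-→d1:-→d2:-→d3:-→d4:-→d5:-→d6:-→d7:-→d8:-→d9:-→d10:-→d11:-→d12:-→d13:-→d14:-→d15:-→d16:-→d17:-→d18:-→d19:-→d20:H0 -> H0
  del 103.87.0.0/16 (clear depth 16)
  + 32.0.0.0/4 (H1) depth=4
  lookup 92.156.127.165: bits 01 walk d0:-→d1:-→d2:- -> no-route
  lookup 103.87.41.102: bits 01100111010101110010100101100110 walk d0:-→d1:-→d2:-→d3:-→d4:-→d5:-→d6:-→d7:-→d8:-→d9:-→d10:-→d11:-→d12:H0→d13:-→d14:-→d15:-→d16:-→d17:-→d18:-→d19:-→d20:-→d21:-→d22:-→d23:-→d24:-→d25:-→d26:-→d27:-→d28:-→d29:-→d30:-→d31:-→d32:H0 -> H0
  + 103.87.41.64/26 (H1) depth=26

== LOOKUPS ==
["H1","no-route","H3","H3","H3","H2","H0","no-route","H0"]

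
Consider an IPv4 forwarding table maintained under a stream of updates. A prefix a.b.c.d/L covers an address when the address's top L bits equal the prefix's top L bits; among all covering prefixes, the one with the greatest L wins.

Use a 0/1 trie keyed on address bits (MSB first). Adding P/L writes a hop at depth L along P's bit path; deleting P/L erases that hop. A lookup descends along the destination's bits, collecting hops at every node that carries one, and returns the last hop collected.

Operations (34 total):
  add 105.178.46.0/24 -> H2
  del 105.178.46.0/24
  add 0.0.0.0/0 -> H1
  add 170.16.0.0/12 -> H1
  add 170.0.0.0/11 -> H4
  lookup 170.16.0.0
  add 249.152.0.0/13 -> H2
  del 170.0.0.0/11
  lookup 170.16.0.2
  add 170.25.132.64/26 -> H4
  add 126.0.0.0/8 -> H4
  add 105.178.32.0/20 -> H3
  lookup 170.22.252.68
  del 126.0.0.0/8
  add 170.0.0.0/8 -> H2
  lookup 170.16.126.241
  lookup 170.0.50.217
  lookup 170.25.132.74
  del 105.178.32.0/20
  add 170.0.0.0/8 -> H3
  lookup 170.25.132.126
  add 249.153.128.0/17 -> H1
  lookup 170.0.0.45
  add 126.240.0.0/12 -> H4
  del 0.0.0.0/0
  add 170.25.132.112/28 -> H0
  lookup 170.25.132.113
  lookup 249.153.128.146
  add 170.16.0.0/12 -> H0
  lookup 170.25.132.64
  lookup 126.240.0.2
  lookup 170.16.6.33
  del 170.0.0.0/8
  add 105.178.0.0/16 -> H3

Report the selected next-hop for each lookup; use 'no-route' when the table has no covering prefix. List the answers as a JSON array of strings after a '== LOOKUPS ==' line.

Apply in order:
  + 105.178.46.0/24 (H2) depth=24
  del 105.178.46.0/24 (clear depth 24)
  + 0.0.0.0/0 (H1) depth=0
  + 170.16.0.0/12 (H1) depth=12
  + 170.0.0.0/11 (H4) depth=11
  Q 170.16.0.0: descend 101010100001 ; hops seen [H1,H4,H1] ; pick H1
  + 249.152.0.0/13 (H2) depth=13
  del 170.0.0.0/11 (clear depth 11)
  Q 170.16.0.2: descend 101010100001 ; hops seen [H1,H1] ; pick H1
  + 170.25.132.64/26 (H4) depth=26
  + 126.0.0.0/8 (H4) depth=8
  + 105.178.32.0/20 (H3) depth=20
  Q 170.22.252.68: descend 101010100001 ; hops seen [H1,H1] ; pick H1
  del 126.0.0.0/8 (clear depth 8)
  + 170.0.0.0/8 (H2) depth=8
  Q 170.16.126.241: descend 101010100001 ; hops seen [H1,H2,H1] ; pick H1
  Q 170.0.50.217: descend 10101010000 ; hops seen [H1,H2] ; pick H2
  Q 170.25.132.74: descend 10101010000110011000010001 ; hops seen [H1,H2,H1,H4] ; pick H4
  del 105.178.32.0/20 (clear depth 20)
  + 170.0.0.0/8 (H3) depth=8
  Q 170.25.132.126: descend 10101010000110011000010001 ; hops seen [H1,H3,H1,H4] ; pick H4
  + 249.153.128.0/17 (H1) depth=17
  Q 170.0.0.45: descend 10101010000 ; hops seen [H1,H3] ; pick H3
  + 126.240.0.0/12 (H4) depth=12
  del 0.0.0.0/0 (clear depth 0)
  + 170.25.132.112/28 (H0) depth=28
  Q 170.25.132.113: descend 1010101000011001100001000111 ; hops seen [H3,H1,H4,H0] ; pick H0
  Q 249.153.128.146: descend 11111001100110011 ; hops seen [H2,H1] ; pick H1
  + 170.16.0.0/12 (H0) depth=12
  Q 170.25.132.64: descend 10101010000110011000010001 ; hops seen [H3,H0,H4] ; pick H4
  Q 126.240.0.2: descend 011111101111 ; hops seen [H4] ; pick H4
  Q 170.16.6.33: descend 101010100001 ; hops seen [H3,H0] ; pick H0
  del 170.0.0.0/8 (clear depth 8)
  + 105.178.0.0/16 (H3) depth=16

== LOOKUPS ==
["H1","H1","H1","H1","H2","H4","H4","H3","H0","H1","H4","H4","H0"]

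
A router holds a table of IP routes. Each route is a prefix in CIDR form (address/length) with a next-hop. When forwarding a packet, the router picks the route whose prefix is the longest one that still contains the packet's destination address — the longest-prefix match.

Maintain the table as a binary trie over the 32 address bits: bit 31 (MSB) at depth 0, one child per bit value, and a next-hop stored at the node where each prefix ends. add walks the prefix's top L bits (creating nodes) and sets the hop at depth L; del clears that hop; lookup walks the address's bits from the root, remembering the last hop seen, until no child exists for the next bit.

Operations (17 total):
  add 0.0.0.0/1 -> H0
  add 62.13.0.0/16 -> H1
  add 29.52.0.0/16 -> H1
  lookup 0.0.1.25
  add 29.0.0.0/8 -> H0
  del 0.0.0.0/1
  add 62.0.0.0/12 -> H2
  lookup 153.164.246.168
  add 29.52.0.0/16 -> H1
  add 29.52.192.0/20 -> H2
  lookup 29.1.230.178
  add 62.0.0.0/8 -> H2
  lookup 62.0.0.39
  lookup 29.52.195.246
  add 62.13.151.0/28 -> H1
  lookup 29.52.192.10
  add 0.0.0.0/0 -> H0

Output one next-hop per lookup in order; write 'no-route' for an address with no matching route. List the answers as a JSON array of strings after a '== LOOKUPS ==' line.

Apply in order:
  + 0.0.0.0/1 (H0) depth=1
  + 62.13.0.0/16 (H1) depth=16
  + 29.52.0.0/16 (H1) depth=16
  ? 0.0.1.25  path d0:-→d1:H0→d2:-→d3:-  best=H0
  + 29.0.0.0/8 (H0) depth=8
  del 0.0.0.0/1 (clear depth 1)
  + 62.0.0.0/12 (H2) depth=12
  ? 153.164.246.168  path d0:-  best=no-route
  + 29.52.0.0/16 (H1) depth=16
  + 29.52.192.0/20 (H2) depth=20
  ? 29.1.230.178  path d0:-→d1:-→d2:-→d3:-→d4:-→d5:-→d6:-→d7:-→d8:H0→d9:-→d10:-  best=H0
  + 62.0.0.0/8 (H2) depth=8
  ? 62.0.0.39  path d0:-→d1:-→d2:-→d3:-→d4:-→d5:-→d6:-→d7:-→d8:H2→d9:-→d10:-→d11:-→d12:H2  best=H2
  ? 29.52.195.246  path d0:-→d1:-→d2:-→d3:-→d4:-→d5:-→d6:-→d7:-→d8:H0→d9:-→d10:-→d11:-→d12:-→d13:-→d14:-→d15:-→d16:H1→d17:-→d18:-→d19:-→d20:H2  best=H2
  + 62.13.151.0/28 (H1) depth=28
  ? 29.52.192.10  path d0:-→d1:-→d2:-→d3:-→d4:-→d5:-→d6:-→d7:-→d8:H0→d9:-→d10:-→d11:-→d12:-→d13:-→d14:-→d15:-→d16:H1→d17:-→d18:-→d19:-→d20:H2  best=H2
  + 0.0.0.0/0 (H0) depth=0

== LOOKUPS ==
["H0","no-route","H0","H2","H2","H2"]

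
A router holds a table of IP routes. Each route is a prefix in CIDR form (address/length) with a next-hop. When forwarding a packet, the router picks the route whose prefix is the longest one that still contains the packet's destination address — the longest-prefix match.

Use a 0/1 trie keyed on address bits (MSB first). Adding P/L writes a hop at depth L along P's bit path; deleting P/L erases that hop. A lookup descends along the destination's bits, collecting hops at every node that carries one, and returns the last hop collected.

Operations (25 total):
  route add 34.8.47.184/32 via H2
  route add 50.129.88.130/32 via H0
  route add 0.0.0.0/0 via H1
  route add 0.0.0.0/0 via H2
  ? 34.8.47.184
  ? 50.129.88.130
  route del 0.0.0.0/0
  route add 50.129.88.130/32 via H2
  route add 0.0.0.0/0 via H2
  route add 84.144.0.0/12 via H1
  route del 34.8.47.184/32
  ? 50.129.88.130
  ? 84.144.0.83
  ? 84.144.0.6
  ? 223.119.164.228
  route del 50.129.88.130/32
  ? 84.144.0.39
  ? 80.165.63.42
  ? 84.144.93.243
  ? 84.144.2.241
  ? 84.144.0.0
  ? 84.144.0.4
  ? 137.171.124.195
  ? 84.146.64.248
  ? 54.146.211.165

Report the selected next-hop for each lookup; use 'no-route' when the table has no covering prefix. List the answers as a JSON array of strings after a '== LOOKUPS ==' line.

Process each operation:
  + 34.8.47.184/32 (H2) depth=32
  + 50.129.88.130/32 (H0) depth=32
  + 0.0.0.0/0 (H1) depth=0
  + 0.0.0.0/0 (H2) depth=0
  Q 34.8.47.184: descend 00100010000010000010111110111000 ; hops seen [H2,H2] ; pick H2
  Q 50.129.88.130: descend 00110010100000010101100010000010 ; hops seen [H2,H0] ; pick H0
  - 0.0.0.0/0 clear@0
  + 50.129.88.130/32 (H2) depth=32
  + 0.0.0.0/0 (H2) depth=0
  + 84.144.0.0/12 (H1) depth=12
  - 34.8.47.184/32 clear@32
  Q 50.129.88.130: descend 00110010100000010101100010000010 ; hops seen [H2,H2] ; pick H2
  Q 84.144.0.83: descend 010101001001 ; hops seen [H2,H1] ; pick H1
  Q 84.144.0.6: descend 010101001001 ; hops seen [H2,H1] ; pick H1
  Q 223.119.164.228: descend ε ; hops seen [H2] ; pick H2
  - 50.129.88.130/32 clear@32
  Q 84.144.0.39: descend 010101001001 ; hops seen [H2,H1] ; pick H1
  Q 80.165.63.42: descend 01010 ; hops seen [H2] ; pick H2
  Q 84.144.93.243: descend 010101001001 ; hops seen [H2,H1] ; pick H1
  Q 84.144.2.241: descend 010101001001 ; hops seen [H2,H1] ; pick H1
  Q 84.144.0.0: descend 010101001001 ; hops seen [H2,H1] ; pick H1
  Q 84.144.0.4: descend 010101001001 ; hops seen [H2,H1] ; pick H1
  Q 137.171.124.195: descend ε ; hops seen [H2] ; pick H2
  Q 84.146.64.248: descend 010101001001 ; hops seen [H2,H1] ; pick H1
  Q 54.146.211.165: descend 00110 ; hops seen [H2] ; pick H2

== LOOKUPS ==
["H2","H0","H2","H1","H1","H2","H1","H2","H1","H1","H1","H1","H2","H1","H2"]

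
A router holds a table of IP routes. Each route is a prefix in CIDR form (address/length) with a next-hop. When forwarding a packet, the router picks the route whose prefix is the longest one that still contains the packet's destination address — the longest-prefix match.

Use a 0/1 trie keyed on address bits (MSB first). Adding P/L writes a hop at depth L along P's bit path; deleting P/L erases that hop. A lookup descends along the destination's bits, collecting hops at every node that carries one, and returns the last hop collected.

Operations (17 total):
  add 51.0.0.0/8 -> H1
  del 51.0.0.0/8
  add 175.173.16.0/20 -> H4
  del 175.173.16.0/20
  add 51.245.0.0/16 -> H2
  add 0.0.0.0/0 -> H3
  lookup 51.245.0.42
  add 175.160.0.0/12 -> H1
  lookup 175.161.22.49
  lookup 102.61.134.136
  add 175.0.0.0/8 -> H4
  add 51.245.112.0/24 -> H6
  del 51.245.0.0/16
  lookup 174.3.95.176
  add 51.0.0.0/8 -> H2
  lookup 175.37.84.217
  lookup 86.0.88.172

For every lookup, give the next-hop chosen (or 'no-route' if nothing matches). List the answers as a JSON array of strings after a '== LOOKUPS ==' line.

Process each operation:
  add 51.0.0.0/8 -> H1 at depth 8
  del 51.0.0.0/8 (clear depth 8)
  add 175.173.16.0/20 -> H4 at depth 20
  del 175.173.16.0/20 (clear depth 20)
  add 51.245.0.0/16 -> H2 at depth 16
  add 0.0.0.0/0 -> H3 at depth 0
  lookup 51.245.0.42: bits 0011001111110101 walk d0:H3→d1:-→d2:-→d3:-→d4:-→d5:-→d6:-→d7:-→d8:-→d9:-→d10:-→d11:-→d12:-→d13:-→d14:-→d15:-→d16:H2 -> H2
  add 175.160.0.0/12 -> H1 at depth 12
  lookup 175.161.22.49: bits 101011111010 walk d0:H3→d1:-→d2:-→d3:-→d4:-→d5:-→d6:-→d7:-→d8:-→d9:-→d10:-→d11:-→d12:H1 -> H1
  lookup 102.61.134.136: bits 0 walk d0:H3→d1:- -> H3
  add 175.0.0.0/8 -> H4 at depth 8
  add 51.245.112.0/24 -> H6 at depth 24
  del 51.245.0.0/16 (clear depth 16)
  lookup 174.3.95.176: bits 1010111 walk d0:H3→d1:-→d2:-→d3:-→d4:-→d5:-→d6:-→d7:- -> H3
  add 51.0.0.0/8 -> H2 at depth 8
  lookup 175.37.84.217: bits 10101111 walk d0:H3→d1:-→d2:-→d3:-→d4:-→d5:-→d6:-→d7:-→d8:H4 -> H4
  lookup 86.0.88.172: bits 0 walk d0:H3→d1:- -> H3

== LOOKUPS ==
["H2","H1","H3","H3","H4","H3"]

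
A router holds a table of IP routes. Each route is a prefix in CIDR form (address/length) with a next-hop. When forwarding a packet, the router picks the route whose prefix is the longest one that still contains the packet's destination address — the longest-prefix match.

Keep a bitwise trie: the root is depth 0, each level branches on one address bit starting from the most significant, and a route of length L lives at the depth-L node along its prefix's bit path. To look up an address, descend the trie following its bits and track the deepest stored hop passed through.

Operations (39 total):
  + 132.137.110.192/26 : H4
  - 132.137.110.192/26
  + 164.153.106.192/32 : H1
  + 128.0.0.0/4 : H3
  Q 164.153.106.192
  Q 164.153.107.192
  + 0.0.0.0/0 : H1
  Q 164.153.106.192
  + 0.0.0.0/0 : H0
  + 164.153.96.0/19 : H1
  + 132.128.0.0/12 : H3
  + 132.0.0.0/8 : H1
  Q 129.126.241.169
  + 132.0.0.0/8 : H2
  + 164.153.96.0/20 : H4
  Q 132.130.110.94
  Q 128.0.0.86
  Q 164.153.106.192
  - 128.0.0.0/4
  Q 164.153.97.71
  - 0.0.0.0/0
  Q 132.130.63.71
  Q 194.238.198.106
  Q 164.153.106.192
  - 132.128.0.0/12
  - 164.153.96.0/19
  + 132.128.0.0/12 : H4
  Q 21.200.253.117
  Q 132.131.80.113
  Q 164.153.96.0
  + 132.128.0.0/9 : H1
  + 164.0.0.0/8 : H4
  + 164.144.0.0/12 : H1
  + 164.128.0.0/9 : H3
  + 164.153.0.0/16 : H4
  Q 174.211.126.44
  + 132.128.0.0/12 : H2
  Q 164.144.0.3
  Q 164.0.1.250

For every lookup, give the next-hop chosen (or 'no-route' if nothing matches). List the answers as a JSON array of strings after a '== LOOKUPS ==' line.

Apply in order:
  add 132.137.110.192/26 -> H4 at depth 26
  del 132.137.110.192/26 (clear depth 26)
  add 164.153.106.192/32 -> H1 at depth 32
  add 128.0.0.0/4 -> H3 at depth 4
  ? 164.153.106.192  path d0:-→d1:-→d2:-→d3:-→d4:-→d5:-→d6:-→d7:-→d8:-→d9:-→d10:-→d11:-→d12:-→d13:-→d14:-→d15:-→d16:-→d17:-→d18:-→d19:-→d20:-→d21:-→d22:-→d23:-→d24:-→d25:-→d26:-→d27:-→d28:-→d29:-→d30:-→d31:-→d32:H1  best=H1
  ? 164.153.107.192  path d0:-→d1:-→d2:-→d3:-→d4:-→d5:-→d6:-→d7:-→d8:-→d9:-→d10:-→d11:-→d12:-→d13:-→d14:-→d15:-→d16:-→d17:-→d18:-→d19:-→d20:-→d21:-→d22:-→d23:-  best=no-route
  add 0.0.0.0/0 -> H1 at depth 0
  ? 164.153.106.192  path d0:H1→d1:-→d2:-→d3:-→d4:-→d5:-→d6:-→d7:-→d8:-→d9:-→d10:-→d11:-→d12:-→d13:-→d14:-→d15:-→d16:-→d17:-→d18:-→d19:-→d20:-→d21:-→d22:-→d23:-→d24:-→d25:-→d26:-→d27:-→d28:-→d29:-→d30:-→d31:-→d32:H1  best=H1
  add 0.0.0.0/0 -> H0 at depth 0
  add 164.153.96.0/19 -> H1 at depth 19
  add 132.128.0.0/12 -> H3 at depth 12
  add 132.0.0.0/8 -> H1 at depth 8
  ? 129.126.241.169  path d0:H0→d1:-→d2:-→d3:-→d4:H3→d5:-  best=H3
  add 132.0.0.0/8 -> H2 at depth 8
  add 164.153.96.0/20 -> H4 at depth 20
  ? 132.130.110.94  path d0:H0→d1:-→d2:-→d3:-→d4:H3→d5:-→d6:-→d7:-→d8:H2→d9:-→d10:-→d11:-→d12:H3  best=H3
  ? 128.0.0.86  path d0:H0→d1:-→d2:-→d3:-→d4:H3→d5:-  best=H3
  ? 164.153.106.192  path d0:H0→d1:-→d2:-→d3:-→d4:-→d5:-→d6:-→d7:-→d8:-→d9:-→d10:-→d11:-→d12:-→d13:-→d14:-→d15:-→d16:-→d17:-→d18:-→d19:H1→d20:H4→d21:-→d22:-→d23:-→d24:-→d25:-→d26:-→d27:-→d28:-→d29:-→d30:-→d31:-→d32:H1  best=H1
  del 128.0.0.0/4 (clear depth 4)
  ? 164.153.97.71  path d0:H0→d1:-→d2:-→d3:-→d4:-→d5:-→d6:-→d7:-→d8:-→d9:-→d10:-→d11:-→d12:-→d13:-→d14:-→d15:-→d16:-→d17:-→d18:-→d19:H1→d20:H4  best=H4
  del 0.0.0.0/0 (clear depth 0)
  ? 132.130.63.71  path d0:-→d1:-→d2:-→d3:-→d4:-→d5:-→d6:-→d7:-→d8:H2→d9:-→d10:-→d11:-→d12:H3  best=H3
  ? 194.238.198.106  path d0:-→d1:-  best=no-route
  ? 164.153.106.192  path d0:-→d1:-→d2:-→d3:-→d4:-→d5:-→d6:-→d7:-→d8:-→d9:-→d10:-→d11:-→d12:-→d13:-→d14:-→d15:-→d16:-→d17:-→d18:-→d19:H1→d20:H4→d21:-→d22:-→d23:-→d24:-→d25:-→d26:-→d27:-→d28:-→d29:-→d30:-→d31:-→d32:H1  best=H1
  del 132.128.0.0/12 (clear depth 12)
  del 164.153.96.0/19 (clear depth 19)
  add 132.128.0.0/12 -> H4 at depth 12
  ? 21.200.253.117  path d0:-  best=no-route
  ? 132.131.80.113  path d0:-→d1:-→d2:-→d3:-→d4:-→d5:-→d6:-→d7:-→d8:H2→d9:-→d10:-→d11:-→d12:H4  best=H4
  ? 164.153.96.0  path d0:-→d1:-→d2:-→d3:-→d4:-→d5:-→d6:-→d7:-→d8:-→d9:-→d10:-→d11:-→d12:-→d13:-→d14:-→d15:-→d16:-→d17:-→d18:-→d19:-→d20:H4  best=H4
  add 132.128.0.0/9 -> H1 at depth 9
  add 164.0.0.0/8 -> H4 at depth 8
  add 164.144.0.0/12 -> H1 at depth 12
  add 164.128.0.0/9 -> H3 at depth 9
  add 164.153.0.0/16 -> H4 at depth 16
  ? 174.211.126.44  path d0:-→d1:-→d2:-→d3:-→d4:-  best=no-route
  add 132.128.0.0/12 -> H2 at depth 12
  ? 164.144.0.3  path d0:-→d1:-→d2:-→d3:-→d4:-→d5:-→d6:-→d7:-→d8:H4→d9:H3→d10:-→d11:-→d12:H1  best=H1
  ? 164.0.1.250  path d0:-→d1:-→d2:-→d3:-→d4:-→d5:-→d6:-→d7:-→d8:H4  best=H4

== LOOKUPS ==
["H1","no-route","H1","H3","H3","H3","H1","H4","H3","no-route","H1","no-route","H4","H4","no-route","H1","H4"]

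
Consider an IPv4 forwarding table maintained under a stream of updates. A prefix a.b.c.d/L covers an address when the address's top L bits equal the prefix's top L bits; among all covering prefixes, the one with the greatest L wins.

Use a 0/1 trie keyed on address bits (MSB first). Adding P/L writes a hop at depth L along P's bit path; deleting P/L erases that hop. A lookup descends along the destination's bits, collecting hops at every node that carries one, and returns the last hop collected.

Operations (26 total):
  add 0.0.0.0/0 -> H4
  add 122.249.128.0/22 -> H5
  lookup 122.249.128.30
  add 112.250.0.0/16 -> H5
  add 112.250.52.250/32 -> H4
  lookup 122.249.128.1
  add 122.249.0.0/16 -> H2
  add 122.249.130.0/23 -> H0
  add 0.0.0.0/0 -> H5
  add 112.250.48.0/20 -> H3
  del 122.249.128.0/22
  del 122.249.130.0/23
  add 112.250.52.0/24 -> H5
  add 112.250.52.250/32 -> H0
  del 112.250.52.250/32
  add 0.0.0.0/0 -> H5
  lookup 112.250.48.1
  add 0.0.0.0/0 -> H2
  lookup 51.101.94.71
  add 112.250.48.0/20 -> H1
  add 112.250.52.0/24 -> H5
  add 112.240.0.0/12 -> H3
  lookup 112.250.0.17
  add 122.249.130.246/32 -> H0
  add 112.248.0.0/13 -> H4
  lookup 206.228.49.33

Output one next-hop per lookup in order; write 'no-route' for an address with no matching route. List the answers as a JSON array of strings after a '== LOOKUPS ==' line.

Trace:
  + 0.0.0.0/0 (H4) depth=0
  + 122.249.128.0/22 (H5) depth=22
  ? 122.249.128.30  path d0:H4→d1:-→d2:-→d3:-→d4:-→d5:-→d6:-→d7:-→d8:-→d9:-→d10:-→d11:-→d12:-→d13:-→d14:-→d15:-→d16:-→d17:-→d18:-→d19:-→d20:-→d21:-→d22:H5  best=H5
  + 112.250.0.0/16 (H5) depth=16
  + 112.250.52.250/32 (H4) depth=32
  ? 122.249.128.1  path d0:H4→d1:-→d2:-→d3:-→d4:-→d5:-→d6:-→d7:-→d8:-→d9:-→d10:-→d11:-→d12:-→d13:-→d14:-→d15:-→d16:-→d17:-→d18:-→d19:-→d20:-→d21:-→d22:H5  best=H5
  + 122.249.0.0/16 (H2) depth=16
  + 122.249.130.0/23 (H0) depth=23
  + 0.0.0.0/0 (H5) depth=0
  + 112.250.48.0/20 (H3) depth=20
  - 122.249.128.0/22 clear@22
  - 122.249.130.0/23 clear@23
  + 112.250.52.0/24 (H5) depth=24
  + 112.250.52.250/32 (H0) depth=32
  - 112.250.52.250/32 clear@32
  + 0.0.0.0/0 (H5) depth=0
  ? 112.250.48.1  path d0:H5→d1:-→d2:-→d3:-→d4:-→d5:-→d6:-→d7:-→d8:-→d9:-→d10:-→d11:-→d12:-→d13:-→d14:-→d15:-→d16:H5→d17:-→d18:-→d19:-→d20:H3→d21:-  best=H3
  + 0.0.0.0/0 (H2) depth=0
  ? 51.101.94.71  path d0:H2→d1:-  best=H2
  + 112.250.48.0/20 (H1) depth=20
  + 112.250.52.0/24 (H5) depth=24
  + 112.240.0.0/12 (H3) depth=12
  ? 112.250.0.17  path d0:H2→d1:-→d2:-→d3:-→d4:-→d5:-→d6:-→d7:-→d8:-→d9:-→d10:-→d11:-→d12:H3→d13:-→d14:-→d15:-→d16:H5→d17:-→d18:-  best=H5
  + 122.249.130.246/32 (H0) depth=32
  + 112.248.0.0/13 (H4) depth=13
  ? 206.228.49.33  path d0:H2  best=H2

== LOOKUPS ==
["H5","H5","H3","H2","H5","H2"]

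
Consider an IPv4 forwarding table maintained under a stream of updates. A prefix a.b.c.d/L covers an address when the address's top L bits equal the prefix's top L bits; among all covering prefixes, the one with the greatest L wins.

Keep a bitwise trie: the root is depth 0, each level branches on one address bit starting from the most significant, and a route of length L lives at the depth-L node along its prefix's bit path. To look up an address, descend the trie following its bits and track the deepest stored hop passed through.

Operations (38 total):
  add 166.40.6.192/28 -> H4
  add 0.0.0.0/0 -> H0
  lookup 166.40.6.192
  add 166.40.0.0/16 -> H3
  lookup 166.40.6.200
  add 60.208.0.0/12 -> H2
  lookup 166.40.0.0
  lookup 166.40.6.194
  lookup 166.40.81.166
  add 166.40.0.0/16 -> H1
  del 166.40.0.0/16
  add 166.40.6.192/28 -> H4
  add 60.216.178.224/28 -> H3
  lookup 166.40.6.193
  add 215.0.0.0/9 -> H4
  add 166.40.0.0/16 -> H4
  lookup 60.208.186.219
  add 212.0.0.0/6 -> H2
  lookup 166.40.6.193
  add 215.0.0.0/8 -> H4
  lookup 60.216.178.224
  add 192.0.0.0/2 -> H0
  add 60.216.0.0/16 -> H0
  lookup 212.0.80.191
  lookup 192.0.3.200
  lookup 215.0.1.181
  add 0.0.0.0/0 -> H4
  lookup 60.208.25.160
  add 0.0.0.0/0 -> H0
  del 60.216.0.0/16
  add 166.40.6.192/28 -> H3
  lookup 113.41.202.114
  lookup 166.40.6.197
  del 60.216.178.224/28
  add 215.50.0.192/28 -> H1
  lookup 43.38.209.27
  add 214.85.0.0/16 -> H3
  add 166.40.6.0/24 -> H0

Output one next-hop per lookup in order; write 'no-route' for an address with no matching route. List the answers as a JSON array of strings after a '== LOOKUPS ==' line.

Trace:
  + 166.40.6.192/28 (H4) depth=28
  + 0.0.0.0/0 (H0) depth=0
  lookup 166.40.6.192: bits 1010011000101000000001101100 walk d0:H0→d1:-→d2:-→d3:-→d4:-→d5:-→d6:-→d7:-→d8:-→d9:-→d10:-→d11:-→d12:-→d13:-→d14:-→d15:-→d16:-→d17:-→d18:-→d19:-→d20:-→d21:-→d22:-→d23:-→d24:-→d25:-→d26:-→d27:-→d28:H4 -> H4
  + 166.40.0.0/16 (H3) depth=16
  lookup 166.40.6.200: bits 1010011000101000000001101100 walk d0:H0→d1:-→d2:-→d3:-→d4:-→d5:-→d6:-→d7:-→d8:-→d9:-→d10:-→d11:-→d12:-→d13:-→d14:-→d15:-→d16:H3→d17:-→d18:-→d19:-→d20:-→d21:-→d22:-→d23:-→d24:-→d25:-→d26:-→d27:-→d28:H4 -> H4
  + 60.208.0.0/12 (H2) depth=12
  lookup 166.40.0.0: bits 101001100010100000000 walk d0:H0→d1:-→d2:-→d3:-→d4:-→d5:-→d6:-→d7:-→d8:-→d9:-→d10:-→d11:-→d12:-→d13:-→d14:-→d15:-→d16:H3→d17:-→d18:-→d19:-→d20:-→d21:- -> H3
  lookup 166.40.6.194: bits 1010011000101000000001101100 walk d0:H0→d1:-→d2:-→d3:-→d4:-→d5:-→d6:-→d7:-→d8:-→d9:-→d10:-→d11:-→d12:-→d13:-→d14:-→d15:-→d16:H3→d17:-→d18:-→d19:-→d20:-→d21:-→d22:-→d23:-→d24:-→d25:-→d26:-→d27:-→d28:H4 -> H4
  lookup 166.40.81.166: bits 10100110001010000 walk d0:H0→d1:-→d2:-→d3:-→d4:-→d5:-→d6:-→d7:-→d8:-→d9:-→d10:-→d11:-→d12:-→d13:-→d14:-→d15:-→d16:H3→d17:- -> H3
  + 166.40.0.0/16 (H1) depth=16
  del 166.40.0.0/16 (clear depth 16)
  + 166.40.6.192/28 (H4) depth=28
  + 60.216.178.224/28 (H3) depth=28
  lookup 166.40.6.193: bits 1010011000101000000001101100 walk d0:H0→d1:-→d2:-→d3:-→d4:-→d5:-→d6:-→d7:-→d8:-→d9:-→d10:-→d11:-→d12:-→d13:-→d14:-→d15:-→d16:-→d17:-→d18:-→d19:-→d20:-→d21:-→d22:-→d23:-→d24:-→d25:-→d26:-→d27:-→d28:H4 -> H4
  + 215.0.0.0/9 (H4) depth=9
  + 166.40.0.0/16 (H4) depth=16
  lookup 60.208.186.219: bits 001111001101 walk d0:H0→d1:-→d2:-→d3:-→d4:-→d5:-→d6:-→d7:-→d8:-→d9:-→d10:-→d11:-→d12:H2 -> H2
  + 212.0.0.0/6 (H2) depth=6
  lookup 166.40.6.193: bits 1010011000101000000001101100 walk d0:H0→d1:-→d2:-→d3:-→d4:-→d5:-→d6:-→d7:-→d8:-→d9:-→d10:-→d11:-→d12:-→d13:-→d14:-→d15:-→d16:H4→d17:-→d18:-→d19:-→d20:-→d21:-→d22:-→d23:-→d24:-→d25:-→d26:-→d27:-→d28:H4 -> H4
  + 215.0.0.0/8 (H4) depth=8
  lookup 60.216.178.224: bits 0011110011011000101100101110 walk d0:H0→d1:-→d2:-→d3:-→d4:-→d5:-→d6:-→d7:-→d8:-→d9:-→d10:-→d11:-→d12:H2→d13:-→d14:-→d15:-→d16:-→d17:-→d18:-→d19:-→d20:-→d21:-→d22:-→d23:-→d24:-→d25:-→d26:-→d27:-→d28:H3 -> H3
  + 192.0.0.0/2 (H0) depth=2
  + 60.216.0.0/16 (H0) depth=16
  lookup 212.0.80.191: bits 110101 walk d0:H0→d1:-→d2:H0→d3:-→d4:-→d5:-→d6:H2 -> H2
  lookup 192.0.3.200: bits 110 walk d0:H0→d1:-→d2:H0→d3:- -> H0
  lookup 215.0.1.181: bits 110101110 walk d0:H0→d1:-→d2:H0→d3:-→d4:-→d5:-→d6:H2→d7:-→d8:H4→d9:H4 -> H4
  + 0.0.0.0/0 (H4) depth=0
  lookup 60.208.25.160: bits 001111001101 walk d0:H4→d1:-→d2:-→d3:-→d4:-→d5:-→d6:-→d7:-→d8:-→d9:-→d10:-→d11:-→d12:H2 -> H2
  + 0.0.0.0/0 (H0) depth=0
  del 60.216.0.0/16 (clear depth 16)
  + 166.40.6.192/28 (H3) depth=28
  lookup 113.41.202.114: bits 0 walk d0:H0→d1:- -> H0
  lookup 166.40.6.197: bits 1010011000101000000001101100 walk d0:H0→d1:-→d2:-→d3:-→d4:-→d5:-→d6:-→d7:-→d8:-→d9:-→d10:-→d11:-→d12:-→d13:-→d14:-→d15:-→d16:H4→d17:-→d18:-→d19:-→d20:-→d21:-→d22:-→d23:-→d24:-→d25:-→d26:-→d27:-→d28:H3 -> H3
  del 60.216.178.224/28 (clear depth 28)
  + 215.50.0.192/28 (H1) depth=28
  lookup 43.38.209.27: bits 001 walk d0:H0→d1:-→d2:-→d3:- -> H0
  + 214.85.0.0/16 (H3) depth=16
  + 166.40.6.0/24 (H0) depth=24

== LOOKUPS ==
["H4","H4","H3","H4","H3","H4","H2","H4","H3","H2","H0","H4","H2","H0","H3","H0"]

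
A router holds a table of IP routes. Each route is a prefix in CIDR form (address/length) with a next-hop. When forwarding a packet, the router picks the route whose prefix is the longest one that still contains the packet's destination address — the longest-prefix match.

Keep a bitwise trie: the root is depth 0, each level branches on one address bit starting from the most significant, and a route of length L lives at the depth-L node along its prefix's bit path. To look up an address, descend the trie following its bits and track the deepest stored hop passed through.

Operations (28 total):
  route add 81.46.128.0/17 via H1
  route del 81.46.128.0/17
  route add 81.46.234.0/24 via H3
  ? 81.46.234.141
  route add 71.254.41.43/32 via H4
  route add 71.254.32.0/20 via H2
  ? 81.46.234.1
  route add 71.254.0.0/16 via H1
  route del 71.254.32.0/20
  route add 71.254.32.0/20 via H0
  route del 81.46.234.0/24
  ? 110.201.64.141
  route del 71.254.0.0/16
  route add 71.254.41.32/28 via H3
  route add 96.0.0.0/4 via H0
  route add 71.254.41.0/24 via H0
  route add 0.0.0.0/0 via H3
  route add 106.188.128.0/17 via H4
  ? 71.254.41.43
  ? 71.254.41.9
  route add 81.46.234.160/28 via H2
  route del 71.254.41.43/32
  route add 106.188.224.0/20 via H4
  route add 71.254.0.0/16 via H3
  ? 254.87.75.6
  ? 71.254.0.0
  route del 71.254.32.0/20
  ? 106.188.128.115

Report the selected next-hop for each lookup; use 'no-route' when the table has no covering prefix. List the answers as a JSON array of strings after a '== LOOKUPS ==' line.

Trace:
  + 81.46.128.0/17 (H1) depth=17
  del 81.46.128.0/17 (clear depth 17)
  + 81.46.234.0/24 (H3) depth=24
  ? 81.46.234.141  path d0:-→d1:-→d2:-→d3:-→d4:-→d5:-→d6:-→d7:-→d8:-→d9:-→d10:-→d11:-→d12:-→d13:-→d14:-→d15:-→d16:-→d17:-→d18:-→d19:-→d20:-→d21:-→d22:-→d23:-→d24:H3  best=H3
  + 71.254.41.43/32 (H4) depth=32
  + 71.254.32.0/20 (H2) depth=20
  ? 81.46.234.1  path d0:-→d1:-→d2:-→d3:-→d4:-→d5:-→d6:-→d7:-→d8:-→d9:-→d10:-→d11:-→d12:-→d13:-→d14:-→d15:-→d16:-→d17:-→d18:-→d19:-→d20:-→d21:-→d22:-→d23:-→d24:H3  best=H3
  + 71.254.0.0/16 (H1) depth=16
  del 71.254.32.0/20 (clear depth 20)
  + 71.254.32.0/20 (H0) depth=20
  del 81.46.234.0/24 (clear depth 24)
  ? 110.201.64.141  path d0:-→d1:-→d2:-  best=no-route
  del 71.254.0.0/16 (clear depth 16)
  + 71.254.41.32/28 (H3) depth=28
  + 96.0.0.0/4 (H0) depth=4
  + 71.254.41.0/24 (H0) depth=24
  + 0.0.0.0/0 (H3) depth=0
  + 106.188.128.0/17 (H4) depth=17
  ? 71.254.41.43  path d0:H3→d1:-→d2:-→d3:-→d4:-→d5:-→d6:-→d7:-→d8:-→d9:-→d10:-→d11:-→d12:-→d13:-→d14:-→d15:-→d16:-→d17:-→d18:-→d19:-→d20:H0→d21:-→d22:-→d23:-→d24:H0→d25:-→d26:-→d27:-→d28:H3→d29:-→d30:-→d31:-→d32:H4  best=H4
  ? 71.254.41.9  path d0:H3→d1:-→d2:-→d3:-→d4:-→d5:-→d6:-→d7:-→d8:-→d9:-→d10:-→d11:-→d12:-→d13:-→d14:-→d15:-→d16:-→d17:-→d18:-→d19:-→d20:H0→d21:-→d22:-→d23:-→d24:H0→d25:-→d26:-  best=H0
  + 81.46.234.160/28 (H2) depth=28
  del 71.254.41.43/32 (clear depth 32)
  + 106.188.224.0/20 (H4) depth=20
  + 71.254.0.0/16 (H3) depth=16
  ? 254.87.75.6  path d0:H3  best=H3
  ? 71.254.0.0  path d0:H3→d1:-→d2:-→d3:-→d4:-→d5:-→d6:-→d7:-→d8:-→d9:-→d10:-→d11:-→d12:-→d13:-→d14:-→d15:-→d16:H3→d17:-→d18:-  best=H3
  del 71.254.32.0/20 (clear depth 20)
  ? 106.188.128.115  path d0:H3→d1:-→d2:-→d3:-→d4:H0→d5:-→d6:-→d7:-→d8:-→d9:-→d10:-→d11:-→d12:-→d13:-→d14:-→d15:-→d16:-→d17:H4  best=H4

== LOOKUPS ==
["H3","H3","no-route","H4","H0","H3","H3","H4"]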